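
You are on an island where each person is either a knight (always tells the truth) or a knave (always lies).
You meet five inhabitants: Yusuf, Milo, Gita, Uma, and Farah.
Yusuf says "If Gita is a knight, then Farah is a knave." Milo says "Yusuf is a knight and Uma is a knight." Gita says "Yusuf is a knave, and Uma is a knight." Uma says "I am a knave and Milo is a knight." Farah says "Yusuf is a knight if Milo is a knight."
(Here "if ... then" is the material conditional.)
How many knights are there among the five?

The unique consistent assignment is Yusuf=knight, Milo=knave, Gita=knave, Uma=knave, Farah=knight.
That has 2 knights.

2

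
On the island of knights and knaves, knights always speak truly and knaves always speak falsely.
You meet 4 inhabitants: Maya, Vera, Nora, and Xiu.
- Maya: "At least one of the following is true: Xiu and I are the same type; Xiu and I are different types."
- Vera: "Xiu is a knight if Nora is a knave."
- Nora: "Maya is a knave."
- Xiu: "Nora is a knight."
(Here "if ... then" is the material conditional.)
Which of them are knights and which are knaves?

Suppose Maya is a knave. Then Maya's statement "at least one of the following is true: Xiu and I are the same type; Xiu and I are different types" would have to be false. Checking the 8 ways to assign the others, none is consistent with every speaker.
(For instance, with Vera=knave, Nora=knave, Xiu=knave, Maya's claim "at least one of the following is true: Xiu and I are the same type; Xiu and I are different types" comes out true where it would need to be false.)
So Maya must be a knight, making "at least one of the following is true: Xiu and I are the same type; Xiu and I are different types" true. Taking Maya=knight, Vera=knave, Nora=knave, Xiu=knave, each remaining statement checks out:
  Vera (knave): "Xiu is a knight if Nora is a knave" — false. ✓
  Nora (knave): "Maya is a knave" — false. ✓
  Xiu (knave): "Nora is a knight" — false. ✓
This is the unique consistent assignment.

Maya is a knight, Vera is a knave, Nora is a knave, and Xiu is a knave.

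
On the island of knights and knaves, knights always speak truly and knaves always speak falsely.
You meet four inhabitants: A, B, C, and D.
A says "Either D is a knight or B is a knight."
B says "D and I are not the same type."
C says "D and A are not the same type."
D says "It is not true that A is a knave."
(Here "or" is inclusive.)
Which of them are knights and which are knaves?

A (knave): "either D is a knight or B is a knight" — False. ✓
B is a knave, so "D and I are not the same type" must be False — and it is.
Since C is a knave, "D and A are not the same type" needs to be False, which holds.
As a knave, D's statement "it is not true that A is a knave" should be False; it is.

Knights: none. Knaves: A, B, C, and D.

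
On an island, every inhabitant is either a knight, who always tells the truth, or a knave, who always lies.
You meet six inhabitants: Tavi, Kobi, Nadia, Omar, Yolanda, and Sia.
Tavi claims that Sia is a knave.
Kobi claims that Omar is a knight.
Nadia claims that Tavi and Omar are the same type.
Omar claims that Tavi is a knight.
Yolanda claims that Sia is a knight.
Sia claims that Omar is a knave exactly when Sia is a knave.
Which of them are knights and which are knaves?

Knights: Tavi, Kobi, Nadia, and Omar. Knaves: Yolanda and Sia.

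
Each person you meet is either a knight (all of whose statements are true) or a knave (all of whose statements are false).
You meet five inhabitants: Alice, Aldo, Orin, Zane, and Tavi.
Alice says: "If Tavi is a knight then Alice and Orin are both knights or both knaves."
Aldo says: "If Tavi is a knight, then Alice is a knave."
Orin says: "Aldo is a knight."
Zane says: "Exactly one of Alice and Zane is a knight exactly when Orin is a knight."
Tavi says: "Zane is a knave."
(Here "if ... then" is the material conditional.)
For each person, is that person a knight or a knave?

Alice is a knave, Aldo is a knight, Orin is a knight, Zane is a knave, and Tavi is a knight.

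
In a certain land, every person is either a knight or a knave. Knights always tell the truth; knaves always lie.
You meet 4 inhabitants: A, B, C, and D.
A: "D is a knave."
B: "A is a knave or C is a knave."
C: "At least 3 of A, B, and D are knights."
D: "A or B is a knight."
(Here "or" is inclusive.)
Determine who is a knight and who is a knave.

Since A is a knave, "D is a knave" needs to be false, which holds.
B is a knight; "A is a knave or C is a knave" is True, as required.
C is a knave; "at least 3 of A, B, and D are knights" is false, as required.
D is a knight, and the claim "A or B is a knight" is indeed True.

A is a knave, B is a knight, C is a knave, and D is a knight.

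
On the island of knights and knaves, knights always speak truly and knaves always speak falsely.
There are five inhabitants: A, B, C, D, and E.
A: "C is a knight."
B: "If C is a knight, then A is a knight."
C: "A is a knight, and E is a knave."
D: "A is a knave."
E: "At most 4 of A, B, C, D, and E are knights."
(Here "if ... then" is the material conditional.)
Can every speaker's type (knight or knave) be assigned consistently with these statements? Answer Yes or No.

One consistent assignment: A=knave, B=knight, C=knave, D=knight, E=knight.

Yes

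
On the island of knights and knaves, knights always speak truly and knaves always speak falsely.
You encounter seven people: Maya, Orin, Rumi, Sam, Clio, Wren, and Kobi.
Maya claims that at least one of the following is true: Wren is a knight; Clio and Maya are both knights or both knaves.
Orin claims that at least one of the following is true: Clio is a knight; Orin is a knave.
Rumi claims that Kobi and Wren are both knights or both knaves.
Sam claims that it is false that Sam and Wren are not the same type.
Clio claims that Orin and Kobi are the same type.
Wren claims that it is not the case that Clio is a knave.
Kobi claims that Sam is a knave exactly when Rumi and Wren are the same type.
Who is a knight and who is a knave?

Maya (knight): "at least one of the following is true: Wren is a knight; Clio and Maya are both knights or both knaves" — True. ✓
As a knight, Orin's statement "at least one of the following is true: Clio is a knight; Orin is a knave" should be True; it is.
Rumi is a knight, so "Kobi and Wren are both knights or both knaves" must be True — and it is.
Sam is a knave, and the claim "it is false that Sam and Wren are not the same type" is indeed false.
As a knight, Clio's statement "Orin and Kobi are the same type" should be True; it is.
Since Wren is a knight, "it is not the case that Clio is a knave" needs to be True, which holds.
Kobi (knight): "Sam is a knave exactly when Rumi and Wren are the same type" — True. ✓

Maya is a knight, Orin is a knight, Rumi is a knight, Sam is a knave, Clio is a knight, Wren is a knight, and Kobi is a knight.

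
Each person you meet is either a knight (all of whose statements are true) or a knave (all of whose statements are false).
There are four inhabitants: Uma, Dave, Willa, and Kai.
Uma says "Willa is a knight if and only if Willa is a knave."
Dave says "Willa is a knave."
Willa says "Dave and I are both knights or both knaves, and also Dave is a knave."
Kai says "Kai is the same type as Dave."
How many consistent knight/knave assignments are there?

Consistent assignments:
  Uma=knave, Dave=knight, Willa=knave, Kai=knight
  Uma=knave, Dave=knight, Willa=knave, Kai=knave

2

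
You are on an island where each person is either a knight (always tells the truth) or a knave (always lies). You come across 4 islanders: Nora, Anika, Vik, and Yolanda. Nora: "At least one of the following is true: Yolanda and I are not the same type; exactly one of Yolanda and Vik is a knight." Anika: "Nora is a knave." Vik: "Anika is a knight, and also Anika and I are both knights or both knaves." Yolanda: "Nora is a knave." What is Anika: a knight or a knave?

Anika is a knave.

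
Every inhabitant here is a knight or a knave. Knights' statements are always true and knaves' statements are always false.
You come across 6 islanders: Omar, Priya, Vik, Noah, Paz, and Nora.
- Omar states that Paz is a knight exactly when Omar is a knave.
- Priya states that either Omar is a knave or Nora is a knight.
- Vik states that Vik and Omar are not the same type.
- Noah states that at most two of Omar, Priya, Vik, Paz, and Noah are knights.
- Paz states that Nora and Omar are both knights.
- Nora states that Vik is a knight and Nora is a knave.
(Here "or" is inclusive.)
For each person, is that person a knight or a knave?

Omar is a knave; "Paz is a knight exactly when Omar is a knave" is False, as required.
Priya is a knight, and the claim "either Omar is a knave or Nora is a knight" is indeed true.
Vik is a knave; "Vik and Omar are not the same type" is False, as required.
Since Noah is a knight, "at most two of Omar, Priya, Vik, Paz, and Noah are knights" needs to be true, which holds.
Paz (knave): "Nora and Omar are both knights" — False. ✓
Nora (knave): "Vik is a knight and Nora is a knave" — False. ✓

Omar is a knave, Priya is a knight, Vik is a knave, Noah is a knight, Paz is a knave, and Nora is a knave.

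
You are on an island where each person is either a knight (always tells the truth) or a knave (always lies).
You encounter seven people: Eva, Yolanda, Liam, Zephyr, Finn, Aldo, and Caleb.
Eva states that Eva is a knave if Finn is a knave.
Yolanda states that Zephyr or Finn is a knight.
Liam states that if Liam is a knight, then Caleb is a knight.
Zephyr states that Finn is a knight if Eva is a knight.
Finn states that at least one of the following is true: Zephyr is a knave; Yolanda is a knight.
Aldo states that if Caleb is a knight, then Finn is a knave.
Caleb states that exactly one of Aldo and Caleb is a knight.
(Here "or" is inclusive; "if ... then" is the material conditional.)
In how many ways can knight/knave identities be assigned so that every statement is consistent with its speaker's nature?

1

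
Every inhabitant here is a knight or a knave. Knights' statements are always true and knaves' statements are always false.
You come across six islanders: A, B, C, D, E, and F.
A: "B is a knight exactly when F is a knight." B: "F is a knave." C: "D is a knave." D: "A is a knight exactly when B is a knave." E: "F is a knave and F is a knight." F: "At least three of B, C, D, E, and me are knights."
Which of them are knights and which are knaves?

A is a knave, B is a knight, C is a knave, D is a knight, E is a knave, and F is a knave.

A is a knave, and the claim "B is a knight exactly when F is a knight" is indeed False.
As a knight, B's statement "F is a knave" should be True; it is.
C is a knave, so "D is a knave" must be False — and it is.
D is a knight, so "A is a knight exactly when B is a knave" must be True — and it is.
E is a knave, and the claim "F is a knave and F is a knight" is indeed False.
F is a knave, and the claim "at least three of B, C, D, E, and me are knights" is indeed False.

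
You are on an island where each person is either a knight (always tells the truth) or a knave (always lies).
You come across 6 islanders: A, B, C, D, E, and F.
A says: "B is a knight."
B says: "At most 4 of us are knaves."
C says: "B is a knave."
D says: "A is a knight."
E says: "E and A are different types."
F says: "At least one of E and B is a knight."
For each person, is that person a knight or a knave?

A is a knave, B is a knave, C is a knight, D is a knave, E is a knave, and F is a knave.

A (knave): "B is a knight" — false. ✓
Since B is a knave, "at most 4 of us are knaves" needs to be false, which holds.
C (knight): "B is a knave" — true. ✓
D is a knave; "A is a knight" is false, as required.
E is a knave, so "E and A are different types" must be false — and it is.
F is a knave; "at least one of E and B is a knight" is false, as required.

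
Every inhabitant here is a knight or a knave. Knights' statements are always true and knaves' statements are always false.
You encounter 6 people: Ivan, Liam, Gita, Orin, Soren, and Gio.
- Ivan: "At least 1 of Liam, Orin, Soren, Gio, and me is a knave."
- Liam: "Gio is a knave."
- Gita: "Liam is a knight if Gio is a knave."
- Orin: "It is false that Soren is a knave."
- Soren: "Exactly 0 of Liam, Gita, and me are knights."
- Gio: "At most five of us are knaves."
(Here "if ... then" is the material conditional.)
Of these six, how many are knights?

3

The unique consistent assignment is Ivan=knight, Liam=knave, Gita=knight, Orin=knave, Soren=knave, Gio=knight.
That has 3 knights.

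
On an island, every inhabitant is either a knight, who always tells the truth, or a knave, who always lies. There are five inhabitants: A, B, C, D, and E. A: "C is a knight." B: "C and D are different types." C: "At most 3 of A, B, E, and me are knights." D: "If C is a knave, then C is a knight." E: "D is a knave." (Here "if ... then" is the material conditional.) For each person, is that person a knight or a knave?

Knights: A, C, and D. Knaves: B and E.

A is a knight, so "C is a knight" must be True — and it is.
B (knave): "C and D are different types" — False. ✓
As a knight, C's statement "at most 3 of A, B, E, and me are knights" should be True; it is.
D is a knight, and the claim "if C is a knave, then C is a knight" is indeed True.
As a knave, E's statement "D is a knave" should be False; it is.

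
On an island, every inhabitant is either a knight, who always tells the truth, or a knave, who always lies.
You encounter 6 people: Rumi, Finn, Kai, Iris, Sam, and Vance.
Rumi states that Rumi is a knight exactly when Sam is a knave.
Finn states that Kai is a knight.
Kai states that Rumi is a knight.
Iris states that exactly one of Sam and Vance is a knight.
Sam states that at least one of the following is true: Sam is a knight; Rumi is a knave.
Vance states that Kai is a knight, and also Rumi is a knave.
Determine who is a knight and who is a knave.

Rumi (knight): "Rumi is a knight exactly when Sam is a knave" — True. ✓
Finn is a knight, so "Kai is a knight" must be True — and it is.
Since Kai is a knight, "Rumi is a knight" needs to be True, which holds.
Since Iris is a knave, "exactly one of Sam and Vance is a knight" needs to be False, which holds.
Since Sam is a knave, "at least one of the following is true: Sam is a knight; Rumi is a knave" needs to be False, which holds.
As a knave, Vance's statement "Kai is a knight, and also Rumi is a knave" should be False; it is.

Knights: Rumi, Finn, and Kai. Knaves: Iris, Sam, and Vance.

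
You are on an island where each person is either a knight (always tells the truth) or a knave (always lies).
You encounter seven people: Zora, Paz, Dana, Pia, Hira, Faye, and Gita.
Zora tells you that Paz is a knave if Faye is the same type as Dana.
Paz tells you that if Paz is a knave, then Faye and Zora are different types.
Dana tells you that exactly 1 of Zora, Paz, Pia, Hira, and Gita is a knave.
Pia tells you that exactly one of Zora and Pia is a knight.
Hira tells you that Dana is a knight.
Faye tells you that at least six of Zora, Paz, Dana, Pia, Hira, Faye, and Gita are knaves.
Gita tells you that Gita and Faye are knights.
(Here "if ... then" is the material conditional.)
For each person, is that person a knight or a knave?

Zora is a knave, so "Paz is a knave if Faye is the same type as Dana" must be false — and it is.
Paz is a knight, so "if Paz is a knave, then Faye and Zora are different types" must be True — and it is.
As a knave, Dana's statement "exactly 1 of Zora, Paz, Pia, Hira, and Gita is a knave" should be false; it is.
Pia (knight): "exactly one of Zora and Pia is a knight" — True. ✓
Hira (knave): "Dana is a knight" — false. ✓
As a knave, Faye's statement "at least six of Zora, Paz, Dana, Pia, Hira, Faye, and Gita are knaves" should be false; it is.
Since Gita is a knave, "Gita and Faye are knights" needs to be false, which holds.

Knights: Paz and Pia. Knaves: Zora, Dana, Hira, Faye, and Gita.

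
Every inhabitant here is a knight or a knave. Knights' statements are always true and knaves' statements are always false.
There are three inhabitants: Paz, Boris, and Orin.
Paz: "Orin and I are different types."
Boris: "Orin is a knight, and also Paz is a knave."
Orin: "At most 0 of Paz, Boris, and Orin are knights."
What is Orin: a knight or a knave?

Orin is a knave.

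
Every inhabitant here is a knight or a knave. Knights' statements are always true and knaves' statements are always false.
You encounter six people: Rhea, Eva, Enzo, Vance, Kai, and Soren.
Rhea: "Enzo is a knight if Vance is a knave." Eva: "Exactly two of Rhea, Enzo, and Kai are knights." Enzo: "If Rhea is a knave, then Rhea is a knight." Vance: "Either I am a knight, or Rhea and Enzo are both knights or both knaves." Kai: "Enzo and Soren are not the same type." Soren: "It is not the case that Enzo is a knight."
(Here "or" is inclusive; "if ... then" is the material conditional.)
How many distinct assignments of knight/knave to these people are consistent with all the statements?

Consistent assignments:
  Rhea=knight, Eva=knave, Enzo=knight, Vance=knight, Kai=knight, Soren=knave

1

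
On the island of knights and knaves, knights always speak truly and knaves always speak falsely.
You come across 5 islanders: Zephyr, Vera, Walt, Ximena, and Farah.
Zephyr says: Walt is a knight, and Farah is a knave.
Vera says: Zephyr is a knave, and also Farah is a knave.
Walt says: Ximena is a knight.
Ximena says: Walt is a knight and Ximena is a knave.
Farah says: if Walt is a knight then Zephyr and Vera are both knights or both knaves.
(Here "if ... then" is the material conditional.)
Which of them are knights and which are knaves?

Knights: Farah. Knaves: Zephyr, Vera, Walt, and Ximena.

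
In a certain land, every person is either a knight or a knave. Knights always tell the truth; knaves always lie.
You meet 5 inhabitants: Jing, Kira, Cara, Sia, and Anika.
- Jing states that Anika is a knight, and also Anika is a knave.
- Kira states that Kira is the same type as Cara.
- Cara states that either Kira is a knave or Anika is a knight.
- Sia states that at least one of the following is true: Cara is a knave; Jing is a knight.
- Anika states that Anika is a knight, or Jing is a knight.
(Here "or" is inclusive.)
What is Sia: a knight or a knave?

Sia is a knave.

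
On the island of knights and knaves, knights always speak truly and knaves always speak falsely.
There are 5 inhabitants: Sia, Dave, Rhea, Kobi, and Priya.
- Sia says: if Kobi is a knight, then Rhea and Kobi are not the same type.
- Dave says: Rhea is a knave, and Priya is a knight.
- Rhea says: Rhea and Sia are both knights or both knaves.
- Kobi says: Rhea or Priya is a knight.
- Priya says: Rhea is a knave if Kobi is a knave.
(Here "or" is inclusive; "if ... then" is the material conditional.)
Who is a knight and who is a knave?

As a knight, Sia's statement "if Kobi is a knight, then Rhea and Kobi are not the same type" should be True; it is.
Dave is a knight, so "Rhea is a knave, and Priya is a knight" must be True — and it is.
Since Rhea is a knave, "Rhea and Sia are both knights or both knaves" needs to be false, which holds.
As a knight, Kobi's statement "Rhea or Priya is a knight" should be True; it is.
As a knight, Priya's statement "Rhea is a knave if Kobi is a knave" should be True; it is.

Knights: Sia, Dave, Kobi, and Priya. Knaves: Rhea.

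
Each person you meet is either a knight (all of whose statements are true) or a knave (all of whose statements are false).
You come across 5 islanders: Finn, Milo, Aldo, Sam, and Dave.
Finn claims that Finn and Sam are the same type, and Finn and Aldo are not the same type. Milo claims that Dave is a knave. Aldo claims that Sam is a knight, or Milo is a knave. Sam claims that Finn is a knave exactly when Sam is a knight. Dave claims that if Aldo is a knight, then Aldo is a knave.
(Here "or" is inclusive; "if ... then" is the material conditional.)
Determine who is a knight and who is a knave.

Finn is a knave, and the claim "Finn and Sam are the same type, and Finn and Aldo are not the same type" is indeed False.
Milo is a knight, so "Dave is a knave" must be true — and it is.
Aldo is a knight; "Sam is a knight, or Milo is a knave" is true, as required.
Sam is a knight; "Finn is a knave exactly when Sam is a knight" is true, as required.
Dave (knave): "if Aldo is a knight, then Aldo is a knave" — False. ✓

Finn is a knave, Milo is a knight, Aldo is a knight, Sam is a knight, and Dave is a knave.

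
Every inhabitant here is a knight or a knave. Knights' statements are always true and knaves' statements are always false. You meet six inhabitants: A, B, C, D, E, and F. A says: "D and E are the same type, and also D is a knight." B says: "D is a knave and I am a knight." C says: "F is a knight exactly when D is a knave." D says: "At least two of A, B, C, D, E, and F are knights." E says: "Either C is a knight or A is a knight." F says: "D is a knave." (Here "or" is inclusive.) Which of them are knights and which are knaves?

A is a knight, B is a knave, C is a knight, D is a knight, E is a knight, and F is a knave.

As a knight, A's statement "D and E are the same type, and also D is a knight" should be True; it is.
B is a knave; "D is a knave and I am a knight" is false, as required.
As a knight, C's statement "F is a knight exactly when D is a knave" should be True; it is.
D is a knight, and the claim "at least two of A, B, C, D, E, and F are knights" is indeed True.
As a knight, E's statement "either C is a knight or A is a knight" should be True; it is.
Since F is a knave, "D is a knave" needs to be false, which holds.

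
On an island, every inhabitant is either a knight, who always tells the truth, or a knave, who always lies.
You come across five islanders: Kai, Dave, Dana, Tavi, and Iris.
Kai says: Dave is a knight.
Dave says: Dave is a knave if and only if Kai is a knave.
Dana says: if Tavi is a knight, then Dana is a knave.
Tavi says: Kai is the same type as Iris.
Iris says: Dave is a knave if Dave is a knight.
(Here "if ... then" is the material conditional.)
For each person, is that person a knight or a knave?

Kai is a knight, Dave is a knight, Dana is a knight, Tavi is a knave, and Iris is a knave.

Suppose Kai is a knave. Then Kai's statement "Dave is a knight" would have to be false. Checking the 16 ways to assign the others, none is consistent with every speaker.
(For instance, with Dave=knight, Dana=knight, Tavi=knave, Iris=knave, Kai's claim "Dave is a knight" comes out true where it would need to be false.)
So Kai must be a knight, making "Dave is a knight" true. Taking Kai=knight, Dave=knight, Dana=knight, Tavi=knave, Iris=knave, each remaining statement checks out:
  Dave (knight): "Dave is a knave if and only if Kai is a knave" — true. ✓
  Dana (knight): "if Tavi is a knight, then Dana is a knave" — true. ✓
  Tavi (knave): "Kai is the same type as Iris" — false. ✓
  Iris (knave): "Dave is a knave if Dave is a knight" — false. ✓
This is the unique consistent assignment.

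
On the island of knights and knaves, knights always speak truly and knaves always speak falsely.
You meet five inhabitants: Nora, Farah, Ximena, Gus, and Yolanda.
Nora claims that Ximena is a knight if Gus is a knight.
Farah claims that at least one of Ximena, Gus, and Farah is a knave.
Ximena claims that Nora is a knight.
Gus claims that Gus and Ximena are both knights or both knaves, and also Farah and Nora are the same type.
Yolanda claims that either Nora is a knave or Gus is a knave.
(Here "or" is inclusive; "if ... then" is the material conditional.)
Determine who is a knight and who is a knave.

Suppose Nora is a knave. Then Nora's statement "Ximena is a knight if Gus is a knight" would have to be false. Checking the 16 ways to assign the others, none is consistent with every speaker.
(For instance, with Farah=knight, Ximena=knight, Gus=knave, Yolanda=knight, Nora's claim "Ximena is a knight if Gus is a knight" comes out true where it would need to be false.)
So Nora must be a knight, making "Ximena is a knight if Gus is a knight" true. Taking Nora=knight, Farah=knight, Ximena=knight, Gus=knave, Yolanda=knight, each remaining statement checks out:
  Farah (knight): "at least one of Ximena, Gus, and Farah is a knave" — true. ✓
  Ximena (knight): "Nora is a knight" — true. ✓
  Gus (knave): "Gus and Ximena are both knights or both knaves, and also Farah and Nora are the same type" — false. ✓
  Yolanda (knight): "either Nora is a knave or Gus is a knave" — true. ✓
This is the unique consistent assignment.

Nora is a knight, Farah is a knight, Ximena is a knight, Gus is a knave, and Yolanda is a knight.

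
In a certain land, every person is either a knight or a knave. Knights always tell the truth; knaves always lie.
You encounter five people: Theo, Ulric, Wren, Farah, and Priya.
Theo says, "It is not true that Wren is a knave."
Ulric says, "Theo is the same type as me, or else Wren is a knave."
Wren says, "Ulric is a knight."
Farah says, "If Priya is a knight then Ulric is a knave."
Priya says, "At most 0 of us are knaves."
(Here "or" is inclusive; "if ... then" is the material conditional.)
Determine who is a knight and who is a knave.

Theo is a knight, Ulric is a knight, Wren is a knight, Farah is a knight, and Priya is a knave.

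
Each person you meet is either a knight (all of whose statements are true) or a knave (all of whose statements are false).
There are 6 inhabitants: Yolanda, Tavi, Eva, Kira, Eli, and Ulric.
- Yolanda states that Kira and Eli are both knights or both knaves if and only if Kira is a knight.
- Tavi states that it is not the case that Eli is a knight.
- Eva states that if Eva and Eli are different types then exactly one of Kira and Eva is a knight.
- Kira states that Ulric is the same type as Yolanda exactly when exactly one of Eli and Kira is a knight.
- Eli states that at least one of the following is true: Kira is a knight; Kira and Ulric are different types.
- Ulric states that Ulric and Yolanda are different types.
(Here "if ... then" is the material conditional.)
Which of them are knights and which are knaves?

Knights: Tavi and Eva. Knaves: Yolanda, Kira, Eli, and Ulric.

Yolanda (knave): "Kira and Eli are both knights or both knaves if and only if Kira is a knight" — false. ✓
Tavi is a knight; "it is not the case that Eli is a knight" is true, as required.
Since Eva is a knight, "if Eva and Eli are different types then exactly one of Kira and Eva is a knight" needs to be true, which holds.
Since Kira is a knave, "Ulric is the same type as Yolanda exactly when exactly one of Eli and Kira is a knight" needs to be false, which holds.
Since Eli is a knave, "at least one of the following is true: Kira is a knight; Kira and Ulric are different types" needs to be false, which holds.
Ulric (knave): "Ulric and Yolanda are different types" — false. ✓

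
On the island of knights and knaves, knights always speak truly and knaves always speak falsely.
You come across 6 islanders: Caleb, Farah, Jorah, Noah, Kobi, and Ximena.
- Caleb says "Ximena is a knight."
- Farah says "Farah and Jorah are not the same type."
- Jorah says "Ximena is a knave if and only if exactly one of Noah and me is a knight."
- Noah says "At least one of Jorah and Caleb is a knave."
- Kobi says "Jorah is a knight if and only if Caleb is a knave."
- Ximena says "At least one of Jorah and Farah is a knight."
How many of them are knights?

The unique consistent assignment is Caleb=knight, Farah=knight, Jorah=knave, Noah=knight, Kobi=knight, Ximena=knight.
That has 5 knights.

5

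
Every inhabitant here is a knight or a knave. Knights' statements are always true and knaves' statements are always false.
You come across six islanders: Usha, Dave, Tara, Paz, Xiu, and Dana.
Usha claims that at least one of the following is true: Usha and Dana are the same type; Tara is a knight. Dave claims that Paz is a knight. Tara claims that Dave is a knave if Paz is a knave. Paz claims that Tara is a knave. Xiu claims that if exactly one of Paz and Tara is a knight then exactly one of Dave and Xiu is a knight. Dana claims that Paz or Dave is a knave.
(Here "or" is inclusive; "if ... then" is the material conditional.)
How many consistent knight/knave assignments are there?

2

Consistent assignments:
  Usha=knight, Dave=knave, Tara=knight, Paz=knave, Xiu=knight, Dana=knight
  Usha=knight, Dave=knave, Tara=knight, Paz=knave, Xiu=knave, Dana=knight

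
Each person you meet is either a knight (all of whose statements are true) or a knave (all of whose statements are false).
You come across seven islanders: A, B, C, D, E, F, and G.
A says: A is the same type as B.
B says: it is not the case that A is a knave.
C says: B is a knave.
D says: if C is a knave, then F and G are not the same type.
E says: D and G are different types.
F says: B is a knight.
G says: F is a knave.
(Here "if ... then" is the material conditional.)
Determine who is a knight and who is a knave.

A is a knight, B is a knight, C is a knave, D is a knight, E is a knight, F is a knight, and G is a knave.

As a knight, A's statement "A is the same type as B" should be True; it is.
B is a knight, so "it is not the case that A is a knave" must be True — and it is.
As a knave, C's statement "B is a knave" should be false; it is.
D is a knight, and the claim "if C is a knave, then F and G are not the same type" is indeed True.
E is a knight, so "D and G are different types" must be True — and it is.
Since F is a knight, "B is a knight" needs to be True, which holds.
As a knave, G's statement "F is a knave" should be false; it is.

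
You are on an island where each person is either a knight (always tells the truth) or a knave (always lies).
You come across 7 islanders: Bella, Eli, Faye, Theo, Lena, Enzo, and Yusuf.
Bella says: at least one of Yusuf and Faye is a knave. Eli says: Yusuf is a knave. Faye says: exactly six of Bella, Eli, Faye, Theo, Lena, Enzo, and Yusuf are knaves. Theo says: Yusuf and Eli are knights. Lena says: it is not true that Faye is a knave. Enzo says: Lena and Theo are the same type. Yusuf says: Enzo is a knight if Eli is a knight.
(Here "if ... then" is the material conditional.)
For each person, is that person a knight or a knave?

Knights: Bella, Enzo, and Yusuf. Knaves: Eli, Faye, Theo, and Lena.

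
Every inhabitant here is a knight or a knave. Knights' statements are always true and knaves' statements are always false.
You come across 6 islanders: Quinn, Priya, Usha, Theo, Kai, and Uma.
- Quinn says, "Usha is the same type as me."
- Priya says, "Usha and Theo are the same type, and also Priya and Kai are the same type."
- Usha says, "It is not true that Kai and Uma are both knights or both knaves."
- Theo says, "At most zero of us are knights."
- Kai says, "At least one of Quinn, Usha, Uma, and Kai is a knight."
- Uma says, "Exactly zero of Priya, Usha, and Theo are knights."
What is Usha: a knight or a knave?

Consistent assignments: {Quinn=knight, Priya=knave, Usha=knight, Theo=knave, Kai=knight, Uma=knave}; {Quinn=knave, Priya=knave, Usha=knight, Theo=knave, Kai=knight, Uma=knave}
In every consistent assignment, Usha is a knight.

Usha is a knight.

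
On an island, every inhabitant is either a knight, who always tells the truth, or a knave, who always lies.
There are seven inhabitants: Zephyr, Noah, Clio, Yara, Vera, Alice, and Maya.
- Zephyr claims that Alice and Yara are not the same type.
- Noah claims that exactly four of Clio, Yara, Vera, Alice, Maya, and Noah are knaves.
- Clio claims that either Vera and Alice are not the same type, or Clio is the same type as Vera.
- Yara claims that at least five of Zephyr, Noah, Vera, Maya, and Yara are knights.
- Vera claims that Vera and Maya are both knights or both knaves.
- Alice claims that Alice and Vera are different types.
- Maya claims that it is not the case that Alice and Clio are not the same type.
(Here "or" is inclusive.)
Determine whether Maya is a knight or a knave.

Consistent assignments: {Zephyr=knight, Noah=knave, Clio=knight, Yara=knave, Vera=knave, Alice=knight, Maya=knight}
In every consistent assignment, Maya is a knight.

Maya is a knight.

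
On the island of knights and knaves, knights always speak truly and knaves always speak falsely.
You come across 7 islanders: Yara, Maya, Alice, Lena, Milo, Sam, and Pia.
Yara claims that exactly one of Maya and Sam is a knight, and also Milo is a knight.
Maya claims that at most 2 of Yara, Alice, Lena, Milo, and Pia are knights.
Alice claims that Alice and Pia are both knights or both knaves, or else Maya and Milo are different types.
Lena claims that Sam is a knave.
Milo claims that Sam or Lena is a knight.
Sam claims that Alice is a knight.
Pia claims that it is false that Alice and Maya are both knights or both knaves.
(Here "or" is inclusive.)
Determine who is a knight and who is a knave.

Knights: Yara, Alice, Milo, Sam, and Pia. Knaves: Maya and Lena.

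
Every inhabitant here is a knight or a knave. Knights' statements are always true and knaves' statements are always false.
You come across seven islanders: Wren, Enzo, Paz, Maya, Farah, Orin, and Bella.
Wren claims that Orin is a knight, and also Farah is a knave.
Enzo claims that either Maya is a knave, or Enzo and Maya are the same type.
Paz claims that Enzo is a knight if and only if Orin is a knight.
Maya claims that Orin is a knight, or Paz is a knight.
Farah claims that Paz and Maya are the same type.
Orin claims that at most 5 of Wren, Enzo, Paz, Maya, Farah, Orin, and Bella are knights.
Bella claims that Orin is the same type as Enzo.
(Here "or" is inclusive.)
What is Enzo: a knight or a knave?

Enzo is a knave.

Consistent assignments: {Wren=knight, Enzo=knave, Paz=knave, Maya=knight, Farah=knave, Orin=knight, Bella=knave}
In every consistent assignment, Enzo is a knave.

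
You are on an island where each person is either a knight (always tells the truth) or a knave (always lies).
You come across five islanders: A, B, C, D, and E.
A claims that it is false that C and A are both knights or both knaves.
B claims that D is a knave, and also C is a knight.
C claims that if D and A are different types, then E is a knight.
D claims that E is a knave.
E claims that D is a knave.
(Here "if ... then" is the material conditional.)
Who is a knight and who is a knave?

A is a knave, so "it is false that C and A are both knights or both knaves" must be False — and it is.
B (knave): "D is a knave, and also C is a knight" — False. ✓
C (knave): "if D and A are different types, then E is a knight" — False. ✓
D is a knight, and the claim "E is a knave" is indeed true.
E is a knave, and the claim "D is a knave" is indeed False.

A is a knave, B is a knave, C is a knave, D is a knight, and E is a knave.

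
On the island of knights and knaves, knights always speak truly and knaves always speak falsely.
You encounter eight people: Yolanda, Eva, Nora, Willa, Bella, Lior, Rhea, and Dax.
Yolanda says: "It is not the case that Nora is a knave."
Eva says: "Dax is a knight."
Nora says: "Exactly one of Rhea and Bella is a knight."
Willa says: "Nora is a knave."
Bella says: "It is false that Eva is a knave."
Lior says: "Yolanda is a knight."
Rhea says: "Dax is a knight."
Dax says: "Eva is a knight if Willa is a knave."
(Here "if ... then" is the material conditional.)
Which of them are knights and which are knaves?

Yolanda is a knave, Eva is a knight, Nora is a knave, Willa is a knight, Bella is a knight, Lior is a knave, Rhea is a knight, and Dax is a knight.

As a knave, Yolanda's statement "it is not the case that Nora is a knave" should be False; it is.
Eva (knight): "Dax is a knight" — True. ✓
Nora is a knave, so "exactly one of Rhea and Bella is a knight" must be False — and it is.
As a knight, Willa's statement "Nora is a knave" should be True; it is.
Bella is a knight; "it is false that Eva is a knave" is True, as required.
Lior is a knave; "Yolanda is a knight" is False, as required.
Rhea is a knight, and the claim "Dax is a knight" is indeed True.
As a knight, Dax's statement "Eva is a knight if Willa is a knave" should be True; it is.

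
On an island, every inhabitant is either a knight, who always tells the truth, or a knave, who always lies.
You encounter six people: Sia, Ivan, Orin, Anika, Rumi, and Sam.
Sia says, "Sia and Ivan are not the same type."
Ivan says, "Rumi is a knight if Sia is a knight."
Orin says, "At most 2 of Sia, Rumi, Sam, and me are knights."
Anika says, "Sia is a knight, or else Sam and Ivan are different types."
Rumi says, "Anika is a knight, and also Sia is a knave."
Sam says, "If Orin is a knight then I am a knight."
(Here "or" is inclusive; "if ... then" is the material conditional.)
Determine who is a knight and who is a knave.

Sia is a knight, so "Sia and Ivan are not the same type" must be true — and it is.
As a knave, Ivan's statement "Rumi is a knight if Sia is a knight" should be False; it is.
As a knight, Orin's statement "at most 2 of Sia, Rumi, Sam, and me are knights" should be true; it is.
As a knight, Anika's statement "Sia is a knight, or else Sam and Ivan are different types" should be true; it is.
Rumi is a knave, so "Anika is a knight, and also Sia is a knave" must be False — and it is.
Sam is a knave; "if Orin is a knight then I am a knight" is False, as required.

Sia is a knight, Ivan is a knave, Orin is a knight, Anika is a knight, Rumi is a knave, and Sam is a knave.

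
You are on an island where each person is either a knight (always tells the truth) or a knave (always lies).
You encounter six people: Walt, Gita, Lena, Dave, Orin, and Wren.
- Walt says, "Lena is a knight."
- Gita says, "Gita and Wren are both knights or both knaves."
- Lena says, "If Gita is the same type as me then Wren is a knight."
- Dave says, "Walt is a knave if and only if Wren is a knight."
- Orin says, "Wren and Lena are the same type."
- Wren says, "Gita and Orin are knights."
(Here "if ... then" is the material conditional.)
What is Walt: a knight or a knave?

Walt is a knight.

Consistent assignments: {Walt=knight, Gita=knight, Lena=knight, Dave=knave, Orin=knight, Wren=knight}
In every consistent assignment, Walt is a knight.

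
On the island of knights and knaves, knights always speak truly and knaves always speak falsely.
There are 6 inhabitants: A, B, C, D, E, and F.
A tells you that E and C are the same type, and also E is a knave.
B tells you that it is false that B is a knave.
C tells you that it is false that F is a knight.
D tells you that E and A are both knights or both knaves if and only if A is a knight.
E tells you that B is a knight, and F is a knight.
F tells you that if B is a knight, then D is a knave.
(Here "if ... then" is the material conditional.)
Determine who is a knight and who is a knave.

A is a knight, so "E and C are the same type, and also E is a knave" must be true — and it is.
B is a knave, and the claim "it is false that B is a knave" is indeed false.
Since C is a knave, "it is false that F is a knight" needs to be false, which holds.
D is a knave, so "E and A are both knights or both knaves if and only if A is a knight" must be false — and it is.
E is a knave, and the claim "B is a knight, and F is a knight" is indeed false.
Since F is a knight, "if B is a knight, then D is a knave" needs to be true, which holds.

A is a knight, B is a knave, C is a knave, D is a knave, E is a knave, and F is a knight.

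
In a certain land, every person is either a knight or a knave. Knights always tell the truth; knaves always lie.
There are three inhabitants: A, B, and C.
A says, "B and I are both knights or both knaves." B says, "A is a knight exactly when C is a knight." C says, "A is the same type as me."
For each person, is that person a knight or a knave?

A is a knight, B is a knight, and C is a knight.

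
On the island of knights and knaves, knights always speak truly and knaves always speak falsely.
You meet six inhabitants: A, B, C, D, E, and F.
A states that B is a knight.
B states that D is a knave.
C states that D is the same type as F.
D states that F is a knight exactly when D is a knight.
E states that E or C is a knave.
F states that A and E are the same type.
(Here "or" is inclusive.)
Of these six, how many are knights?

4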